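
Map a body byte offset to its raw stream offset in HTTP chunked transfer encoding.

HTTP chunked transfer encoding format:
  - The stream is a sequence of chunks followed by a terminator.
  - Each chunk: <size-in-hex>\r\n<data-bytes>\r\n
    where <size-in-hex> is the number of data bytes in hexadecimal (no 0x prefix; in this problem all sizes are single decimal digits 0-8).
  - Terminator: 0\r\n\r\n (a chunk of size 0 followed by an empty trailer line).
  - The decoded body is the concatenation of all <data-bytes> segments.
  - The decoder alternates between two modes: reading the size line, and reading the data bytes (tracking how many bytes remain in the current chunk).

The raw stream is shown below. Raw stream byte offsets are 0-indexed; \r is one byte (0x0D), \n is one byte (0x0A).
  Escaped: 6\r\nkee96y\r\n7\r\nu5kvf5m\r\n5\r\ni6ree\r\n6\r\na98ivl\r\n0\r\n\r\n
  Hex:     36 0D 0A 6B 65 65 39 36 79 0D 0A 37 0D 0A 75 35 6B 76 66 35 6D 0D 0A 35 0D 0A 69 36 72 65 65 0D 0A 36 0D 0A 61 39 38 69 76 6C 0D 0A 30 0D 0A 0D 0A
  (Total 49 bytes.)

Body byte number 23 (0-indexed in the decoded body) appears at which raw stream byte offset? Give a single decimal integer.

Chunk 1: stream[0..1]='6' size=0x6=6, data at stream[3..9]='kee96y' -> body[0..6], body so far='kee96y'
Chunk 2: stream[11..12]='7' size=0x7=7, data at stream[14..21]='u5kvf5m' -> body[6..13], body so far='kee96yu5kvf5m'
Chunk 3: stream[23..24]='5' size=0x5=5, data at stream[26..31]='i6ree' -> body[13..18], body so far='kee96yu5kvf5mi6ree'
Chunk 4: stream[33..34]='6' size=0x6=6, data at stream[36..42]='a98ivl' -> body[18..24], body so far='kee96yu5kvf5mi6reea98ivl'
Chunk 5: stream[44..45]='0' size=0 (terminator). Final body='kee96yu5kvf5mi6reea98ivl' (24 bytes)
Body byte 23 at stream offset 41

Answer: 41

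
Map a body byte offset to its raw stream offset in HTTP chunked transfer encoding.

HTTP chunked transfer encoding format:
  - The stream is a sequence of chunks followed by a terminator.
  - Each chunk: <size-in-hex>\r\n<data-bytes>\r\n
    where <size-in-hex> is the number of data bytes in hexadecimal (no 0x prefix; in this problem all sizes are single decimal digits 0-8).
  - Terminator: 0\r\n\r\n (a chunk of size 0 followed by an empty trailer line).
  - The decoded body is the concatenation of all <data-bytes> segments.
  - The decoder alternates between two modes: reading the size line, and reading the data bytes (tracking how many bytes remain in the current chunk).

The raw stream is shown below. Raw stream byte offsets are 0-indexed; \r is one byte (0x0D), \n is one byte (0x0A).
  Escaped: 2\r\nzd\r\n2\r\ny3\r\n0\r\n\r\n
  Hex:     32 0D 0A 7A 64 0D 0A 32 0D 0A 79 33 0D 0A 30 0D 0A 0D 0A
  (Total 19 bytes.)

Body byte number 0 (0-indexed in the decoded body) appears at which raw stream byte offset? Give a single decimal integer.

Chunk 1: stream[0..1]='2' size=0x2=2, data at stream[3..5]='zd' -> body[0..2], body so far='zd'
Chunk 2: stream[7..8]='2' size=0x2=2, data at stream[10..12]='y3' -> body[2..4], body so far='zdy3'
Chunk 3: stream[14..15]='0' size=0 (terminator). Final body='zdy3' (4 bytes)
Body byte 0 at stream offset 3

Answer: 3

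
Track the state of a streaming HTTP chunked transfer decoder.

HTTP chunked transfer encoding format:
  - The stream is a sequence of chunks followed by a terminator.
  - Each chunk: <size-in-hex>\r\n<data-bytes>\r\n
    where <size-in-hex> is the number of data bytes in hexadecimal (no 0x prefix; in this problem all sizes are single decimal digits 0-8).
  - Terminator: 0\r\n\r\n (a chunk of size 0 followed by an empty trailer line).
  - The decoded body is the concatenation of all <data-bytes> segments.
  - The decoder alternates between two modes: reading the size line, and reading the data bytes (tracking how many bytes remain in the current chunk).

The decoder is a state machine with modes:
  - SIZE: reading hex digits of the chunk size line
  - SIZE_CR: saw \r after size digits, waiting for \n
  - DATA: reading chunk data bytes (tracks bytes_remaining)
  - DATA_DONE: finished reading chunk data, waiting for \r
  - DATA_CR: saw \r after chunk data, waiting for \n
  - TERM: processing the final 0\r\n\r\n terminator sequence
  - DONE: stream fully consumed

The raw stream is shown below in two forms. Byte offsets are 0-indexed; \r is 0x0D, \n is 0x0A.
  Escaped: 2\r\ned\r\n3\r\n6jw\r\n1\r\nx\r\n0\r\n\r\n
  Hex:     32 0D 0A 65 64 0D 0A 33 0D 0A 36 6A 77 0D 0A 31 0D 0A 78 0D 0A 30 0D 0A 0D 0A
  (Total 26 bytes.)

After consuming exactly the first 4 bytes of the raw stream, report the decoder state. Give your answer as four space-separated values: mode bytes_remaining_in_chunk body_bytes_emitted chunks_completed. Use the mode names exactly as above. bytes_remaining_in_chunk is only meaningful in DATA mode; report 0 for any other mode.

Answer: DATA 1 1 0

Derivation:
Byte 0 = '2': mode=SIZE remaining=0 emitted=0 chunks_done=0
Byte 1 = 0x0D: mode=SIZE_CR remaining=0 emitted=0 chunks_done=0
Byte 2 = 0x0A: mode=DATA remaining=2 emitted=0 chunks_done=0
Byte 3 = 'e': mode=DATA remaining=1 emitted=1 chunks_done=0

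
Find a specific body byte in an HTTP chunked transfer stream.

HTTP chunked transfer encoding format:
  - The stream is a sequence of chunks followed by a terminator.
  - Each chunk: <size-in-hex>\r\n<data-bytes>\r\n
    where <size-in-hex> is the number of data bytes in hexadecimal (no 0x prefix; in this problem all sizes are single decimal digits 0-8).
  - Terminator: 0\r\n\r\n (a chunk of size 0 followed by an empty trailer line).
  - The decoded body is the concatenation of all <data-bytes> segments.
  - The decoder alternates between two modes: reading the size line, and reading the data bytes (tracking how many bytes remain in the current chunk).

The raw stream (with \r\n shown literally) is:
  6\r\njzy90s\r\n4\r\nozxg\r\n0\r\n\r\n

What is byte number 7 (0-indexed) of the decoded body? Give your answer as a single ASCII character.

Answer: z

Derivation:
Chunk 1: stream[0..1]='6' size=0x6=6, data at stream[3..9]='jzy90s' -> body[0..6], body so far='jzy90s'
Chunk 2: stream[11..12]='4' size=0x4=4, data at stream[14..18]='ozxg' -> body[6..10], body so far='jzy90sozxg'
Chunk 3: stream[20..21]='0' size=0 (terminator). Final body='jzy90sozxg' (10 bytes)
Body byte 7 = 'z'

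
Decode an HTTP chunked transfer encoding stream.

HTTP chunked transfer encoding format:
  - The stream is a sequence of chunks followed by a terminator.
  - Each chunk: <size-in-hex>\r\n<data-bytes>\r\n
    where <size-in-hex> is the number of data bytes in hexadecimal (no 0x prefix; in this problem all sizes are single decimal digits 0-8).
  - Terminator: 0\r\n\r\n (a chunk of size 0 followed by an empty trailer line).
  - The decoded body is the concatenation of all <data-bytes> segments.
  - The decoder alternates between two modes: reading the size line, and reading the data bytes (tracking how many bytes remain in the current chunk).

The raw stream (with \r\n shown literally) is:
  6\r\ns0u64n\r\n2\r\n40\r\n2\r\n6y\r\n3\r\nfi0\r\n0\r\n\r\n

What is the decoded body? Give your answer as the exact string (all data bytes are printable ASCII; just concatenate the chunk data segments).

Chunk 1: stream[0..1]='6' size=0x6=6, data at stream[3..9]='s0u64n' -> body[0..6], body so far='s0u64n'
Chunk 2: stream[11..12]='2' size=0x2=2, data at stream[14..16]='40' -> body[6..8], body so far='s0u64n40'
Chunk 3: stream[18..19]='2' size=0x2=2, data at stream[21..23]='6y' -> body[8..10], body so far='s0u64n406y'
Chunk 4: stream[25..26]='3' size=0x3=3, data at stream[28..31]='fi0' -> body[10..13], body so far='s0u64n406yfi0'
Chunk 5: stream[33..34]='0' size=0 (terminator). Final body='s0u64n406yfi0' (13 bytes)

Answer: s0u64n406yfi0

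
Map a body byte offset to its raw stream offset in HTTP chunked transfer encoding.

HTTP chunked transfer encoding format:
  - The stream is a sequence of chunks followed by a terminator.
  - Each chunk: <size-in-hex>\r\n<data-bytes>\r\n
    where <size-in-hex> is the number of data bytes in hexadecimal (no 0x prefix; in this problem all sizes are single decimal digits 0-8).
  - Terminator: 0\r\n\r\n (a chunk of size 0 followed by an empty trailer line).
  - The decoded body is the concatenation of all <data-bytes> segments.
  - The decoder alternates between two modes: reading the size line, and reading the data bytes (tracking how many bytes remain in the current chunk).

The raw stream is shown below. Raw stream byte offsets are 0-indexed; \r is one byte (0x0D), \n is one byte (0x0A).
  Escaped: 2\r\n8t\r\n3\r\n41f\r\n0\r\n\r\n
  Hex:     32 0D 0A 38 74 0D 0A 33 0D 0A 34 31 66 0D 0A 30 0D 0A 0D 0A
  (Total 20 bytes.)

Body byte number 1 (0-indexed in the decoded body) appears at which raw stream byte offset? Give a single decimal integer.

Chunk 1: stream[0..1]='2' size=0x2=2, data at stream[3..5]='8t' -> body[0..2], body so far='8t'
Chunk 2: stream[7..8]='3' size=0x3=3, data at stream[10..13]='41f' -> body[2..5], body so far='8t41f'
Chunk 3: stream[15..16]='0' size=0 (terminator). Final body='8t41f' (5 bytes)
Body byte 1 at stream offset 4

Answer: 4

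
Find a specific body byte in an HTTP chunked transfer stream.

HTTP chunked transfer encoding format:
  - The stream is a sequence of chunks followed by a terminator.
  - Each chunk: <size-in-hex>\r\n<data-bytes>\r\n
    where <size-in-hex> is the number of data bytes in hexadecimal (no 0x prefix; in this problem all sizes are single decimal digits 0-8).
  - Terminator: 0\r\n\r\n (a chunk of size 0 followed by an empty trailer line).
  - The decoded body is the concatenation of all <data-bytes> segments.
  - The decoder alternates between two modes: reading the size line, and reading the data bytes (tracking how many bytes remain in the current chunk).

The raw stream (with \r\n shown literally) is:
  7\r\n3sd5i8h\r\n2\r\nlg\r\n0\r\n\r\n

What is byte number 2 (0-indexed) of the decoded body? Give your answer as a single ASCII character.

Chunk 1: stream[0..1]='7' size=0x7=7, data at stream[3..10]='3sd5i8h' -> body[0..7], body so far='3sd5i8h'
Chunk 2: stream[12..13]='2' size=0x2=2, data at stream[15..17]='lg' -> body[7..9], body so far='3sd5i8hlg'
Chunk 3: stream[19..20]='0' size=0 (terminator). Final body='3sd5i8hlg' (9 bytes)
Body byte 2 = 'd'

Answer: d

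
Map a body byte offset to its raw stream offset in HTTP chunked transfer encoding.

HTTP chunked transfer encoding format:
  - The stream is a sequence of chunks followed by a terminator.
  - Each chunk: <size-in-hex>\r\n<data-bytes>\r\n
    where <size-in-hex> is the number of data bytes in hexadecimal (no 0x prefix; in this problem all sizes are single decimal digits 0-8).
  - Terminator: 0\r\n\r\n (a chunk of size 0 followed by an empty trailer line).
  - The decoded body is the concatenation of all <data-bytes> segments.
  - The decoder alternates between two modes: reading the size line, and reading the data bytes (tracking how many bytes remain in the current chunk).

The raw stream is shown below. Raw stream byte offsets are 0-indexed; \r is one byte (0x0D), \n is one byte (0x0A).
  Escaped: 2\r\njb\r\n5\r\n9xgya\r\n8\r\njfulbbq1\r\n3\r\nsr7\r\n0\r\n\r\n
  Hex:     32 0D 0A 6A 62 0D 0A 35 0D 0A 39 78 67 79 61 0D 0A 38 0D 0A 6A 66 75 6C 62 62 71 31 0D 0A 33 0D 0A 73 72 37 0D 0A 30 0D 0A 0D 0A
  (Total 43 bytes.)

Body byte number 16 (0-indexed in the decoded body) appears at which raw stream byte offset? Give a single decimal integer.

Chunk 1: stream[0..1]='2' size=0x2=2, data at stream[3..5]='jb' -> body[0..2], body so far='jb'
Chunk 2: stream[7..8]='5' size=0x5=5, data at stream[10..15]='9xgya' -> body[2..7], body so far='jb9xgya'
Chunk 3: stream[17..18]='8' size=0x8=8, data at stream[20..28]='jfulbbq1' -> body[7..15], body so far='jb9xgyajfulbbq1'
Chunk 4: stream[30..31]='3' size=0x3=3, data at stream[33..36]='sr7' -> body[15..18], body so far='jb9xgyajfulbbq1sr7'
Chunk 5: stream[38..39]='0' size=0 (terminator). Final body='jb9xgyajfulbbq1sr7' (18 bytes)
Body byte 16 at stream offset 34

Answer: 34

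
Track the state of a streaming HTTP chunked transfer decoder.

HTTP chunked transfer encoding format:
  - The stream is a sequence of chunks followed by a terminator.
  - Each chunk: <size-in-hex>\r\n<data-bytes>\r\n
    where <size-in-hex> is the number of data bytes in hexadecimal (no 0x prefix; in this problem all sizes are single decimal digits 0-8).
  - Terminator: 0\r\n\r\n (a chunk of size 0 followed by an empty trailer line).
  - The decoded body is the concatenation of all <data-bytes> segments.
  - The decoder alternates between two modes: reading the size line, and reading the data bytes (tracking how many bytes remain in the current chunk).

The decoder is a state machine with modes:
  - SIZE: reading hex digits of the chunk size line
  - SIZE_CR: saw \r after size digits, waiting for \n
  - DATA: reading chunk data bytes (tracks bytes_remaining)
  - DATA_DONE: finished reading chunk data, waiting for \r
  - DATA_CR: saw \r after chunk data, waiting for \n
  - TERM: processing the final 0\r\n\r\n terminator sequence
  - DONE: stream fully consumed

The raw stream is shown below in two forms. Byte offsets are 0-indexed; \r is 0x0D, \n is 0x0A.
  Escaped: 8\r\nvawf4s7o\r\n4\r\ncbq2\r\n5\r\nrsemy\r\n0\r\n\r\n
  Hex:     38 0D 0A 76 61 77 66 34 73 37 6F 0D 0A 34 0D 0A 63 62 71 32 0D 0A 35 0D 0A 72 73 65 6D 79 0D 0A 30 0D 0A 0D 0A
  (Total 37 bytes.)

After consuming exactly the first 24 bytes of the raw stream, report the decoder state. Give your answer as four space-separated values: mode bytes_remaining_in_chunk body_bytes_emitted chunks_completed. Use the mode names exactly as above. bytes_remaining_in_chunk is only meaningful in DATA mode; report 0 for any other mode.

Answer: SIZE_CR 0 12 2

Derivation:
Byte 0 = '8': mode=SIZE remaining=0 emitted=0 chunks_done=0
Byte 1 = 0x0D: mode=SIZE_CR remaining=0 emitted=0 chunks_done=0
Byte 2 = 0x0A: mode=DATA remaining=8 emitted=0 chunks_done=0
Byte 3 = 'v': mode=DATA remaining=7 emitted=1 chunks_done=0
Byte 4 = 'a': mode=DATA remaining=6 emitted=2 chunks_done=0
Byte 5 = 'w': mode=DATA remaining=5 emitted=3 chunks_done=0
Byte 6 = 'f': mode=DATA remaining=4 emitted=4 chunks_done=0
Byte 7 = '4': mode=DATA remaining=3 emitted=5 chunks_done=0
Byte 8 = 's': mode=DATA remaining=2 emitted=6 chunks_done=0
Byte 9 = '7': mode=DATA remaining=1 emitted=7 chunks_done=0
Byte 10 = 'o': mode=DATA_DONE remaining=0 emitted=8 chunks_done=0
Byte 11 = 0x0D: mode=DATA_CR remaining=0 emitted=8 chunks_done=0
Byte 12 = 0x0A: mode=SIZE remaining=0 emitted=8 chunks_done=1
Byte 13 = '4': mode=SIZE remaining=0 emitted=8 chunks_done=1
Byte 14 = 0x0D: mode=SIZE_CR remaining=0 emitted=8 chunks_done=1
Byte 15 = 0x0A: mode=DATA remaining=4 emitted=8 chunks_done=1
Byte 16 = 'c': mode=DATA remaining=3 emitted=9 chunks_done=1
Byte 17 = 'b': mode=DATA remaining=2 emitted=10 chunks_done=1
Byte 18 = 'q': mode=DATA remaining=1 emitted=11 chunks_done=1
Byte 19 = '2': mode=DATA_DONE remaining=0 emitted=12 chunks_done=1
Byte 20 = 0x0D: mode=DATA_CR remaining=0 emitted=12 chunks_done=1
Byte 21 = 0x0A: mode=SIZE remaining=0 emitted=12 chunks_done=2
Byte 22 = '5': mode=SIZE remaining=0 emitted=12 chunks_done=2
Byte 23 = 0x0D: mode=SIZE_CR remaining=0 emitted=12 chunks_done=2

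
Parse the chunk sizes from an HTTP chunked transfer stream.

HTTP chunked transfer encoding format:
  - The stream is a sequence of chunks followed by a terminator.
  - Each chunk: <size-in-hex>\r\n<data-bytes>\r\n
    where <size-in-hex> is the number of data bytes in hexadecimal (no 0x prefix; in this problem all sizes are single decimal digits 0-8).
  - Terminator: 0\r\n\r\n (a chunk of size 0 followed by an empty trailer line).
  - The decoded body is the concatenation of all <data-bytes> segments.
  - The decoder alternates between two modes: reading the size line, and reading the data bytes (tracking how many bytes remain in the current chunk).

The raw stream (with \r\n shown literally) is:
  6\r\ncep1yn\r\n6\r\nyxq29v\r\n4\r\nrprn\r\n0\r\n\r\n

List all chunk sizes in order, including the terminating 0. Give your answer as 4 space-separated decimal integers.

Answer: 6 6 4 0

Derivation:
Chunk 1: stream[0..1]='6' size=0x6=6, data at stream[3..9]='cep1yn' -> body[0..6], body so far='cep1yn'
Chunk 2: stream[11..12]='6' size=0x6=6, data at stream[14..20]='yxq29v' -> body[6..12], body so far='cep1ynyxq29v'
Chunk 3: stream[22..23]='4' size=0x4=4, data at stream[25..29]='rprn' -> body[12..16], body so far='cep1ynyxq29vrprn'
Chunk 4: stream[31..32]='0' size=0 (terminator). Final body='cep1ynyxq29vrprn' (16 bytes)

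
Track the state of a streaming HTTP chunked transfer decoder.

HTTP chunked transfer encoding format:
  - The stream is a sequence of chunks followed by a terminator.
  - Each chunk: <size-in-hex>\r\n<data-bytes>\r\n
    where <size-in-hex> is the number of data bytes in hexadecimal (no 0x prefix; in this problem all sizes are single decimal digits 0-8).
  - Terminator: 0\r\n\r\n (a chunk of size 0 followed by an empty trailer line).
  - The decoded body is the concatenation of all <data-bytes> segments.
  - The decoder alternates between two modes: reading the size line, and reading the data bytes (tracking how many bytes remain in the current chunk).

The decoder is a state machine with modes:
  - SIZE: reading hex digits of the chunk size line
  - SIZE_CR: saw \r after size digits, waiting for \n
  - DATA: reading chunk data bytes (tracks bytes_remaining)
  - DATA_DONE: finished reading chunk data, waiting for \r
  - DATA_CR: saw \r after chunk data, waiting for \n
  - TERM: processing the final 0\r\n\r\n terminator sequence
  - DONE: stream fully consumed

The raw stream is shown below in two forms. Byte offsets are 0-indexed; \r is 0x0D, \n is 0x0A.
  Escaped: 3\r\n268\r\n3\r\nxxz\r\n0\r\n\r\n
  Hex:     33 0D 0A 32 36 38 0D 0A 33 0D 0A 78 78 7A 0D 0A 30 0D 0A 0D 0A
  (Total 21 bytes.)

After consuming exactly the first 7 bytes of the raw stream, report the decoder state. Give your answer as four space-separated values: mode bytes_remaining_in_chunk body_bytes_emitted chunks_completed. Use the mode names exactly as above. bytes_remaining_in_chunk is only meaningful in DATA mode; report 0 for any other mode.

Byte 0 = '3': mode=SIZE remaining=0 emitted=0 chunks_done=0
Byte 1 = 0x0D: mode=SIZE_CR remaining=0 emitted=0 chunks_done=0
Byte 2 = 0x0A: mode=DATA remaining=3 emitted=0 chunks_done=0
Byte 3 = '2': mode=DATA remaining=2 emitted=1 chunks_done=0
Byte 4 = '6': mode=DATA remaining=1 emitted=2 chunks_done=0
Byte 5 = '8': mode=DATA_DONE remaining=0 emitted=3 chunks_done=0
Byte 6 = 0x0D: mode=DATA_CR remaining=0 emitted=3 chunks_done=0

Answer: DATA_CR 0 3 0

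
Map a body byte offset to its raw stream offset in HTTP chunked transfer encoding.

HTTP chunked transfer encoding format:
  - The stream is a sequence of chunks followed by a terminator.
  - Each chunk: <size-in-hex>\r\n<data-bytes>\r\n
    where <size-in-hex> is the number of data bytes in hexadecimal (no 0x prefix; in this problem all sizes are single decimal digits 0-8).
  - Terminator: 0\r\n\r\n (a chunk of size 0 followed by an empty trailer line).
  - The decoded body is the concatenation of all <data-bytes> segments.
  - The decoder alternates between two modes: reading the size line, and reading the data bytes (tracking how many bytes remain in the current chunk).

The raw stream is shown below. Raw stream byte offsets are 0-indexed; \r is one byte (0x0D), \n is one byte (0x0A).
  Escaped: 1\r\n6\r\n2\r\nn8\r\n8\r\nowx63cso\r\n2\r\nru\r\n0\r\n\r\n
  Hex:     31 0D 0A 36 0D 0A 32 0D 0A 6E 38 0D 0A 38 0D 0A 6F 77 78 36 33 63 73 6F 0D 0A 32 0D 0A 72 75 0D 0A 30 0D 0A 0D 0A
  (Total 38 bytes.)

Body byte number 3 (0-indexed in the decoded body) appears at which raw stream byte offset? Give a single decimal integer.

Answer: 16

Derivation:
Chunk 1: stream[0..1]='1' size=0x1=1, data at stream[3..4]='6' -> body[0..1], body so far='6'
Chunk 2: stream[6..7]='2' size=0x2=2, data at stream[9..11]='n8' -> body[1..3], body so far='6n8'
Chunk 3: stream[13..14]='8' size=0x8=8, data at stream[16..24]='owx63cso' -> body[3..11], body so far='6n8owx63cso'
Chunk 4: stream[26..27]='2' size=0x2=2, data at stream[29..31]='ru' -> body[11..13], body so far='6n8owx63csoru'
Chunk 5: stream[33..34]='0' size=0 (terminator). Final body='6n8owx63csoru' (13 bytes)
Body byte 3 at stream offset 16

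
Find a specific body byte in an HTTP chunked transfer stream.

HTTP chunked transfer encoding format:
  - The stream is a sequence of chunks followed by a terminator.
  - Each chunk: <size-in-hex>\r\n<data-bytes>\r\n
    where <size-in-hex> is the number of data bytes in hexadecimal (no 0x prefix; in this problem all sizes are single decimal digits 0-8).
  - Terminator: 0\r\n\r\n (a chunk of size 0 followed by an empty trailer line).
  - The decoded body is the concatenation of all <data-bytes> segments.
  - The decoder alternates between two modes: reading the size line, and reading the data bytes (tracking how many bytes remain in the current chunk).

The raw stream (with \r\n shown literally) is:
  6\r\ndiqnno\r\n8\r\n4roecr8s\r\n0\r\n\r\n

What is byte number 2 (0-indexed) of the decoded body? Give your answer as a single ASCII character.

Answer: q

Derivation:
Chunk 1: stream[0..1]='6' size=0x6=6, data at stream[3..9]='diqnno' -> body[0..6], body so far='diqnno'
Chunk 2: stream[11..12]='8' size=0x8=8, data at stream[14..22]='4roecr8s' -> body[6..14], body so far='diqnno4roecr8s'
Chunk 3: stream[24..25]='0' size=0 (terminator). Final body='diqnno4roecr8s' (14 bytes)
Body byte 2 = 'q'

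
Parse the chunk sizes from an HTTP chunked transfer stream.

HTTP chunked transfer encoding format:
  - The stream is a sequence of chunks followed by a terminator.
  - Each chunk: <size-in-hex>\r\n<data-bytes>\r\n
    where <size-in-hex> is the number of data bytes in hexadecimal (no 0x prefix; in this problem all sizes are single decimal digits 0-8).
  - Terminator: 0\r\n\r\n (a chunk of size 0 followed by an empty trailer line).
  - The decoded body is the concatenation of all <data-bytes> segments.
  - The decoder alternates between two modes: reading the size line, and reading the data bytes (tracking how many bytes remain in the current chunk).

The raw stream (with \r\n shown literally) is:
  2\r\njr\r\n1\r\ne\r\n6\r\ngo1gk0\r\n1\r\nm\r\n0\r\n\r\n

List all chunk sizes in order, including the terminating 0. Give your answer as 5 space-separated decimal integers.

Chunk 1: stream[0..1]='2' size=0x2=2, data at stream[3..5]='jr' -> body[0..2], body so far='jr'
Chunk 2: stream[7..8]='1' size=0x1=1, data at stream[10..11]='e' -> body[2..3], body so far='jre'
Chunk 3: stream[13..14]='6' size=0x6=6, data at stream[16..22]='go1gk0' -> body[3..9], body so far='jrego1gk0'
Chunk 4: stream[24..25]='1' size=0x1=1, data at stream[27..28]='m' -> body[9..10], body so far='jrego1gk0m'
Chunk 5: stream[30..31]='0' size=0 (terminator). Final body='jrego1gk0m' (10 bytes)

Answer: 2 1 6 1 0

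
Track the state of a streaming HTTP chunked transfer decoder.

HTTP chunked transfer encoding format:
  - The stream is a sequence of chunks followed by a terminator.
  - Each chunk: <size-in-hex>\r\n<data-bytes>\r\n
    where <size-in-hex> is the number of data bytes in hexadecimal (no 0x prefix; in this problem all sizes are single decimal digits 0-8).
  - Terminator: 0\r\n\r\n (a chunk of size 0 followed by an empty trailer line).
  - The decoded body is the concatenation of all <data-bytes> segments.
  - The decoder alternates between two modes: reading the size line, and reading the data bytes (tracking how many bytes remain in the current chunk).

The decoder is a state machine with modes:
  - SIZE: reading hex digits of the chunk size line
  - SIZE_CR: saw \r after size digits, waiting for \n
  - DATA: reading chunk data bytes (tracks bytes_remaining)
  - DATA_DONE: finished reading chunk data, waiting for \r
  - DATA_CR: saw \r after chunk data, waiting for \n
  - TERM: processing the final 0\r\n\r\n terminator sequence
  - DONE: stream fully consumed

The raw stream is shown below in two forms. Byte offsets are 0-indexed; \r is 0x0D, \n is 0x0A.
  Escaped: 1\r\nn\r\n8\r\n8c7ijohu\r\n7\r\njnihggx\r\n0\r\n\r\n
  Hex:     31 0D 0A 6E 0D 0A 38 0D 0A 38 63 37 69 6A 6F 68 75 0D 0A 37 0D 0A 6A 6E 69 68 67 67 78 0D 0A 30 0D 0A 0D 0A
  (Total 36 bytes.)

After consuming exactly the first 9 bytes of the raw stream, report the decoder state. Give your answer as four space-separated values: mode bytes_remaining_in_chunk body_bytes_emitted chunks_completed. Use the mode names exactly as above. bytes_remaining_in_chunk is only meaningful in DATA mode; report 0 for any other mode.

Answer: DATA 8 1 1

Derivation:
Byte 0 = '1': mode=SIZE remaining=0 emitted=0 chunks_done=0
Byte 1 = 0x0D: mode=SIZE_CR remaining=0 emitted=0 chunks_done=0
Byte 2 = 0x0A: mode=DATA remaining=1 emitted=0 chunks_done=0
Byte 3 = 'n': mode=DATA_DONE remaining=0 emitted=1 chunks_done=0
Byte 4 = 0x0D: mode=DATA_CR remaining=0 emitted=1 chunks_done=0
Byte 5 = 0x0A: mode=SIZE remaining=0 emitted=1 chunks_done=1
Byte 6 = '8': mode=SIZE remaining=0 emitted=1 chunks_done=1
Byte 7 = 0x0D: mode=SIZE_CR remaining=0 emitted=1 chunks_done=1
Byte 8 = 0x0A: mode=DATA remaining=8 emitted=1 chunks_done=1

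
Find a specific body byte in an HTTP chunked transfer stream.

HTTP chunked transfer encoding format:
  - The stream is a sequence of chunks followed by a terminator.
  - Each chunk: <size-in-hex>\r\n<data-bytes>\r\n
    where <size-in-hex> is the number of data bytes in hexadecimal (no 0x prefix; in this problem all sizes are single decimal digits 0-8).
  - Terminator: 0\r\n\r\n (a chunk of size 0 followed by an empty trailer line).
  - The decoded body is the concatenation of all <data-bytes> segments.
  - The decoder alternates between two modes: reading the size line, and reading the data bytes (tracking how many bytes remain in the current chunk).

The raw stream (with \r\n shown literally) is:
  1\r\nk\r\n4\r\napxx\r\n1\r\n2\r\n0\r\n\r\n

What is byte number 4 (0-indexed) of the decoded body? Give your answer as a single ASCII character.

Chunk 1: stream[0..1]='1' size=0x1=1, data at stream[3..4]='k' -> body[0..1], body so far='k'
Chunk 2: stream[6..7]='4' size=0x4=4, data at stream[9..13]='apxx' -> body[1..5], body so far='kapxx'
Chunk 3: stream[15..16]='1' size=0x1=1, data at stream[18..19]='2' -> body[5..6], body so far='kapxx2'
Chunk 4: stream[21..22]='0' size=0 (terminator). Final body='kapxx2' (6 bytes)
Body byte 4 = 'x'

Answer: x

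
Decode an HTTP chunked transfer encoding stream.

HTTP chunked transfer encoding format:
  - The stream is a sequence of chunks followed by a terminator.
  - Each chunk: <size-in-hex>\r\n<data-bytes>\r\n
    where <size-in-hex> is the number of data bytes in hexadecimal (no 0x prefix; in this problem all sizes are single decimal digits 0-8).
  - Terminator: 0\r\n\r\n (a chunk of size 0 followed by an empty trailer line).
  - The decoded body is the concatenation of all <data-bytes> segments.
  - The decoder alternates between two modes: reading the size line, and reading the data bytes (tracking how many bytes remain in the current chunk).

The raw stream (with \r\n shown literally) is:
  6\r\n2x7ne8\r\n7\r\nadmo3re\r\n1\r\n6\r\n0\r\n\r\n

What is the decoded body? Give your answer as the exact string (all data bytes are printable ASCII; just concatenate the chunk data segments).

Answer: 2x7ne8admo3re6

Derivation:
Chunk 1: stream[0..1]='6' size=0x6=6, data at stream[3..9]='2x7ne8' -> body[0..6], body so far='2x7ne8'
Chunk 2: stream[11..12]='7' size=0x7=7, data at stream[14..21]='admo3re' -> body[6..13], body so far='2x7ne8admo3re'
Chunk 3: stream[23..24]='1' size=0x1=1, data at stream[26..27]='6' -> body[13..14], body so far='2x7ne8admo3re6'
Chunk 4: stream[29..30]='0' size=0 (terminator). Final body='2x7ne8admo3re6' (14 bytes)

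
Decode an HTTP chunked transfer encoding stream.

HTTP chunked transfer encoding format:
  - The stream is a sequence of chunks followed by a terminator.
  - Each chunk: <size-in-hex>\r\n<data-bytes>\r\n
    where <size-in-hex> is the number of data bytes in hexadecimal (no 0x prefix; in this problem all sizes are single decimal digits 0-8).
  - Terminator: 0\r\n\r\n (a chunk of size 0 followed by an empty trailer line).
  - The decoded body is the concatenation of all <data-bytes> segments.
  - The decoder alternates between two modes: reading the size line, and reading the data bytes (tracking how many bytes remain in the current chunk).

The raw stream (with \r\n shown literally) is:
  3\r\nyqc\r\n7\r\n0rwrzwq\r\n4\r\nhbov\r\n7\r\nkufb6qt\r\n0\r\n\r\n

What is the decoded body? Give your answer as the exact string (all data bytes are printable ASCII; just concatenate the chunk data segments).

Answer: yqc0rwrzwqhbovkufb6qt

Derivation:
Chunk 1: stream[0..1]='3' size=0x3=3, data at stream[3..6]='yqc' -> body[0..3], body so far='yqc'
Chunk 2: stream[8..9]='7' size=0x7=7, data at stream[11..18]='0rwrzwq' -> body[3..10], body so far='yqc0rwrzwq'
Chunk 3: stream[20..21]='4' size=0x4=4, data at stream[23..27]='hbov' -> body[10..14], body so far='yqc0rwrzwqhbov'
Chunk 4: stream[29..30]='7' size=0x7=7, data at stream[32..39]='kufb6qt' -> body[14..21], body so far='yqc0rwrzwqhbovkufb6qt'
Chunk 5: stream[41..42]='0' size=0 (terminator). Final body='yqc0rwrzwqhbovkufb6qt' (21 bytes)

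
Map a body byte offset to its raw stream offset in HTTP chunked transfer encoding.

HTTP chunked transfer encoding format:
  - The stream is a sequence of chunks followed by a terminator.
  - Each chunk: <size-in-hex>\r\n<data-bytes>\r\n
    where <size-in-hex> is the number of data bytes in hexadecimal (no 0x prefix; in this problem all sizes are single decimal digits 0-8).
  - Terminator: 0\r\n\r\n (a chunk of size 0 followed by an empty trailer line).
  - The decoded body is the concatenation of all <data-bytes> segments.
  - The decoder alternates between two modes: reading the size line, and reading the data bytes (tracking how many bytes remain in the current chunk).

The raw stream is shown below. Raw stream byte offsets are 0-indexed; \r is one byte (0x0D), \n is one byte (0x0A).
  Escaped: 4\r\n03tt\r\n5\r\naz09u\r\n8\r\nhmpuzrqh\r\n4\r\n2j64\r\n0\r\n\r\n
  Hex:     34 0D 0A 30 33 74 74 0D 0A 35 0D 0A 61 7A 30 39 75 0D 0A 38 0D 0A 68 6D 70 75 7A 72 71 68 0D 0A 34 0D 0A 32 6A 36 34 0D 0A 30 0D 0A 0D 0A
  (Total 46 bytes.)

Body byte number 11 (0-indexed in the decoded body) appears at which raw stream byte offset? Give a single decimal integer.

Chunk 1: stream[0..1]='4' size=0x4=4, data at stream[3..7]='03tt' -> body[0..4], body so far='03tt'
Chunk 2: stream[9..10]='5' size=0x5=5, data at stream[12..17]='az09u' -> body[4..9], body so far='03ttaz09u'
Chunk 3: stream[19..20]='8' size=0x8=8, data at stream[22..30]='hmpuzrqh' -> body[9..17], body so far='03ttaz09uhmpuzrqh'
Chunk 4: stream[32..33]='4' size=0x4=4, data at stream[35..39]='2j64' -> body[17..21], body so far='03ttaz09uhmpuzrqh2j64'
Chunk 5: stream[41..42]='0' size=0 (terminator). Final body='03ttaz09uhmpuzrqh2j64' (21 bytes)
Body byte 11 at stream offset 24

Answer: 24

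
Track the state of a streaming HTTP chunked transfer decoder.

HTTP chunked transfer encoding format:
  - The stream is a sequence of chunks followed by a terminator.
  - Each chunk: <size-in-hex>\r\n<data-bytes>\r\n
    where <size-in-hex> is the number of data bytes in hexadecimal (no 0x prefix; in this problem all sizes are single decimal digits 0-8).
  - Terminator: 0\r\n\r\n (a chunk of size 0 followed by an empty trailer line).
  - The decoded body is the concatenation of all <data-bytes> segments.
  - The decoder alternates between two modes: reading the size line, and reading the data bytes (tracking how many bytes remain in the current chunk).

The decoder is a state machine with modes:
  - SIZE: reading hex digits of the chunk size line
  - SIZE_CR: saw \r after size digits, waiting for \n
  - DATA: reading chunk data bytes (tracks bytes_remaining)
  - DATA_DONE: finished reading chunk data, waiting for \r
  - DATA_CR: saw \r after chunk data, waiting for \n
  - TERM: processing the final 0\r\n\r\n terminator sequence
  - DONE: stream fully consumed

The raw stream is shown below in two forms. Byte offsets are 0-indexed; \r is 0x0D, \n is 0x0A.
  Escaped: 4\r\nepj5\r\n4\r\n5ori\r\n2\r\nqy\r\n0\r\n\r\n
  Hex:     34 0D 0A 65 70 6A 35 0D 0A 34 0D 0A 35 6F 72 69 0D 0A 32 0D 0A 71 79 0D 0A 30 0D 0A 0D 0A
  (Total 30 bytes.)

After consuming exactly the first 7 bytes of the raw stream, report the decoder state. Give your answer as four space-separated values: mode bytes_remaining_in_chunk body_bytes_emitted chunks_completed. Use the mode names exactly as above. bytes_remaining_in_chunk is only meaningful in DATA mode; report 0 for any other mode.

Byte 0 = '4': mode=SIZE remaining=0 emitted=0 chunks_done=0
Byte 1 = 0x0D: mode=SIZE_CR remaining=0 emitted=0 chunks_done=0
Byte 2 = 0x0A: mode=DATA remaining=4 emitted=0 chunks_done=0
Byte 3 = 'e': mode=DATA remaining=3 emitted=1 chunks_done=0
Byte 4 = 'p': mode=DATA remaining=2 emitted=2 chunks_done=0
Byte 5 = 'j': mode=DATA remaining=1 emitted=3 chunks_done=0
Byte 6 = '5': mode=DATA_DONE remaining=0 emitted=4 chunks_done=0

Answer: DATA_DONE 0 4 0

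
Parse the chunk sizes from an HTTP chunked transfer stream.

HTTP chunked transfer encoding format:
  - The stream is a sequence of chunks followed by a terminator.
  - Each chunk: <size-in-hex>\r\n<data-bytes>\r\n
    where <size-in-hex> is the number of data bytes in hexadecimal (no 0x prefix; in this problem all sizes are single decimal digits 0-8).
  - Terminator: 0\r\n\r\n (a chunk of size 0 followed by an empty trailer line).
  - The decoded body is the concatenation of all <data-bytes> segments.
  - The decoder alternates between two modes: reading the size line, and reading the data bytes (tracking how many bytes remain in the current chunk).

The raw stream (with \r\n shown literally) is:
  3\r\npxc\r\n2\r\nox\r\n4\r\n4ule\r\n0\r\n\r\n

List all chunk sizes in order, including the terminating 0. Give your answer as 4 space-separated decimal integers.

Answer: 3 2 4 0

Derivation:
Chunk 1: stream[0..1]='3' size=0x3=3, data at stream[3..6]='pxc' -> body[0..3], body so far='pxc'
Chunk 2: stream[8..9]='2' size=0x2=2, data at stream[11..13]='ox' -> body[3..5], body so far='pxcox'
Chunk 3: stream[15..16]='4' size=0x4=4, data at stream[18..22]='4ule' -> body[5..9], body so far='pxcox4ule'
Chunk 4: stream[24..25]='0' size=0 (terminator). Final body='pxcox4ule' (9 bytes)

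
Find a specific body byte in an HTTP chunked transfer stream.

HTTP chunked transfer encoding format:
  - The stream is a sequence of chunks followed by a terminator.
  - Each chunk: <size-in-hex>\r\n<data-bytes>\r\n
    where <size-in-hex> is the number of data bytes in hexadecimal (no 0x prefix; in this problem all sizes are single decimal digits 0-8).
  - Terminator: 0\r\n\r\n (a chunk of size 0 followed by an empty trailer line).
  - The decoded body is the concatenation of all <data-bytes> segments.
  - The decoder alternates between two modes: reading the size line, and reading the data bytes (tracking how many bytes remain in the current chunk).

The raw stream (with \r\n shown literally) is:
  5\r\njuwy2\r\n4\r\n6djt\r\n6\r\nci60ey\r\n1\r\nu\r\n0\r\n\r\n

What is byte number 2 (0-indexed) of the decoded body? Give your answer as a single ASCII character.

Chunk 1: stream[0..1]='5' size=0x5=5, data at stream[3..8]='juwy2' -> body[0..5], body so far='juwy2'
Chunk 2: stream[10..11]='4' size=0x4=4, data at stream[13..17]='6djt' -> body[5..9], body so far='juwy26djt'
Chunk 3: stream[19..20]='6' size=0x6=6, data at stream[22..28]='ci60ey' -> body[9..15], body so far='juwy26djtci60ey'
Chunk 4: stream[30..31]='1' size=0x1=1, data at stream[33..34]='u' -> body[15..16], body so far='juwy26djtci60eyu'
Chunk 5: stream[36..37]='0' size=0 (terminator). Final body='juwy26djtci60eyu' (16 bytes)
Body byte 2 = 'w'

Answer: w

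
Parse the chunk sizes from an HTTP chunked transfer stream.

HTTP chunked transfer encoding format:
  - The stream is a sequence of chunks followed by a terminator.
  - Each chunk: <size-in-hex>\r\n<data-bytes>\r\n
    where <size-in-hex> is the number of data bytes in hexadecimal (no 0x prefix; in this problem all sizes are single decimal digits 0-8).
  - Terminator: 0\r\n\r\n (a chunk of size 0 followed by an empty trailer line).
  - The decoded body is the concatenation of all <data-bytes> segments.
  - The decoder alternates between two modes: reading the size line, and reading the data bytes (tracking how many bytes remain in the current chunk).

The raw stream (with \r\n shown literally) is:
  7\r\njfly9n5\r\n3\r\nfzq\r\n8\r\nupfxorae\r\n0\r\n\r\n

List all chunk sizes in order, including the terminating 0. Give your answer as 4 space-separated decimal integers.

Chunk 1: stream[0..1]='7' size=0x7=7, data at stream[3..10]='jfly9n5' -> body[0..7], body so far='jfly9n5'
Chunk 2: stream[12..13]='3' size=0x3=3, data at stream[15..18]='fzq' -> body[7..10], body so far='jfly9n5fzq'
Chunk 3: stream[20..21]='8' size=0x8=8, data at stream[23..31]='upfxorae' -> body[10..18], body so far='jfly9n5fzqupfxorae'
Chunk 4: stream[33..34]='0' size=0 (terminator). Final body='jfly9n5fzqupfxorae' (18 bytes)

Answer: 7 3 8 0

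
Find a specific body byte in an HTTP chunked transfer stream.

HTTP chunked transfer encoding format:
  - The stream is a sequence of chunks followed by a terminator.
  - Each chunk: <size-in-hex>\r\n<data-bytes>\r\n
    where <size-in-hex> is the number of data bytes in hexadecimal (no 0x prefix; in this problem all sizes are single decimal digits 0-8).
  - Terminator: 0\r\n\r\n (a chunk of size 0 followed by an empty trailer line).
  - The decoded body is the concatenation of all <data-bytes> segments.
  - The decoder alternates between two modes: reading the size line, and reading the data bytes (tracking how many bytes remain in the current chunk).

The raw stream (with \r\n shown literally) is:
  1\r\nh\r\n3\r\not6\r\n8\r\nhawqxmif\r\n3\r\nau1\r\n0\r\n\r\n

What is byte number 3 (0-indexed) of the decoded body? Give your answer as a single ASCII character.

Answer: 6

Derivation:
Chunk 1: stream[0..1]='1' size=0x1=1, data at stream[3..4]='h' -> body[0..1], body so far='h'
Chunk 2: stream[6..7]='3' size=0x3=3, data at stream[9..12]='ot6' -> body[1..4], body so far='hot6'
Chunk 3: stream[14..15]='8' size=0x8=8, data at stream[17..25]='hawqxmif' -> body[4..12], body so far='hot6hawqxmif'
Chunk 4: stream[27..28]='3' size=0x3=3, data at stream[30..33]='au1' -> body[12..15], body so far='hot6hawqxmifau1'
Chunk 5: stream[35..36]='0' size=0 (terminator). Final body='hot6hawqxmifau1' (15 bytes)
Body byte 3 = '6'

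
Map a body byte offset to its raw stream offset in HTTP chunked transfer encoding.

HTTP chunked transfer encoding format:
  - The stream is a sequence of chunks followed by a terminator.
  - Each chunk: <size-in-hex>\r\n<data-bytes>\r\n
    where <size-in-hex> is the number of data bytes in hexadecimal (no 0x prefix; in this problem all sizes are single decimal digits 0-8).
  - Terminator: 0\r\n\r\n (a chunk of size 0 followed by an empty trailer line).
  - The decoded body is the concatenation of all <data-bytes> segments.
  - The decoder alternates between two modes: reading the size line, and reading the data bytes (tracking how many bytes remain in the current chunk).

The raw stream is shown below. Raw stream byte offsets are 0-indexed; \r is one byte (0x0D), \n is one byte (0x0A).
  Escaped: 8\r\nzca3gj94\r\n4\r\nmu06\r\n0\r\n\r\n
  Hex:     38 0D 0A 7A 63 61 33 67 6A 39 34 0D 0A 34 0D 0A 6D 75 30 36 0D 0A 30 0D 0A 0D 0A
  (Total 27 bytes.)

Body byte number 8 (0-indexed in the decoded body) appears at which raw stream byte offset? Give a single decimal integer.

Answer: 16

Derivation:
Chunk 1: stream[0..1]='8' size=0x8=8, data at stream[3..11]='zca3gj94' -> body[0..8], body so far='zca3gj94'
Chunk 2: stream[13..14]='4' size=0x4=4, data at stream[16..20]='mu06' -> body[8..12], body so far='zca3gj94mu06'
Chunk 3: stream[22..23]='0' size=0 (terminator). Final body='zca3gj94mu06' (12 bytes)
Body byte 8 at stream offset 16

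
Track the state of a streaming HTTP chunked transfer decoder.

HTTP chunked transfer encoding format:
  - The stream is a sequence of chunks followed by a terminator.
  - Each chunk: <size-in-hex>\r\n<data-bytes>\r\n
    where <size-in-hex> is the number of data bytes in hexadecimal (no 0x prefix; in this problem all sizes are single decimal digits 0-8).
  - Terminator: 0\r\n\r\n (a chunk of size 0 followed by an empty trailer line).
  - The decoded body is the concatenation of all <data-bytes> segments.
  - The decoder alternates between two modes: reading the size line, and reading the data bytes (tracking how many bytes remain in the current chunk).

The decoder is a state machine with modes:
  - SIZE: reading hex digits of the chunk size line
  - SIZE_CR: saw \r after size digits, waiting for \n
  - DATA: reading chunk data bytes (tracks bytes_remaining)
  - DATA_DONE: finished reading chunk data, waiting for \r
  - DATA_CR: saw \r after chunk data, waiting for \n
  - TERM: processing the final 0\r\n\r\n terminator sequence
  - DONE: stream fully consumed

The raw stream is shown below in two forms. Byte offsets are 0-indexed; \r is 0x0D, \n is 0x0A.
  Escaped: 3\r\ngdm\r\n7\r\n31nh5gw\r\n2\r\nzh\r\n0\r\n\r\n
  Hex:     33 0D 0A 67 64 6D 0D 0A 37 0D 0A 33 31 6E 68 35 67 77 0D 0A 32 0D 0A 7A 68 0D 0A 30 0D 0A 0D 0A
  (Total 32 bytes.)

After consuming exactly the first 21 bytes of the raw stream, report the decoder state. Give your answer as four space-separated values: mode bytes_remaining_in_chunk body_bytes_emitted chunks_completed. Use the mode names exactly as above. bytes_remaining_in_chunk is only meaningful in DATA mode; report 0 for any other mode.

Byte 0 = '3': mode=SIZE remaining=0 emitted=0 chunks_done=0
Byte 1 = 0x0D: mode=SIZE_CR remaining=0 emitted=0 chunks_done=0
Byte 2 = 0x0A: mode=DATA remaining=3 emitted=0 chunks_done=0
Byte 3 = 'g': mode=DATA remaining=2 emitted=1 chunks_done=0
Byte 4 = 'd': mode=DATA remaining=1 emitted=2 chunks_done=0
Byte 5 = 'm': mode=DATA_DONE remaining=0 emitted=3 chunks_done=0
Byte 6 = 0x0D: mode=DATA_CR remaining=0 emitted=3 chunks_done=0
Byte 7 = 0x0A: mode=SIZE remaining=0 emitted=3 chunks_done=1
Byte 8 = '7': mode=SIZE remaining=0 emitted=3 chunks_done=1
Byte 9 = 0x0D: mode=SIZE_CR remaining=0 emitted=3 chunks_done=1
Byte 10 = 0x0A: mode=DATA remaining=7 emitted=3 chunks_done=1
Byte 11 = '3': mode=DATA remaining=6 emitted=4 chunks_done=1
Byte 12 = '1': mode=DATA remaining=5 emitted=5 chunks_done=1
Byte 13 = 'n': mode=DATA remaining=4 emitted=6 chunks_done=1
Byte 14 = 'h': mode=DATA remaining=3 emitted=7 chunks_done=1
Byte 15 = '5': mode=DATA remaining=2 emitted=8 chunks_done=1
Byte 16 = 'g': mode=DATA remaining=1 emitted=9 chunks_done=1
Byte 17 = 'w': mode=DATA_DONE remaining=0 emitted=10 chunks_done=1
Byte 18 = 0x0D: mode=DATA_CR remaining=0 emitted=10 chunks_done=1
Byte 19 = 0x0A: mode=SIZE remaining=0 emitted=10 chunks_done=2
Byte 20 = '2': mode=SIZE remaining=0 emitted=10 chunks_done=2

Answer: SIZE 0 10 2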